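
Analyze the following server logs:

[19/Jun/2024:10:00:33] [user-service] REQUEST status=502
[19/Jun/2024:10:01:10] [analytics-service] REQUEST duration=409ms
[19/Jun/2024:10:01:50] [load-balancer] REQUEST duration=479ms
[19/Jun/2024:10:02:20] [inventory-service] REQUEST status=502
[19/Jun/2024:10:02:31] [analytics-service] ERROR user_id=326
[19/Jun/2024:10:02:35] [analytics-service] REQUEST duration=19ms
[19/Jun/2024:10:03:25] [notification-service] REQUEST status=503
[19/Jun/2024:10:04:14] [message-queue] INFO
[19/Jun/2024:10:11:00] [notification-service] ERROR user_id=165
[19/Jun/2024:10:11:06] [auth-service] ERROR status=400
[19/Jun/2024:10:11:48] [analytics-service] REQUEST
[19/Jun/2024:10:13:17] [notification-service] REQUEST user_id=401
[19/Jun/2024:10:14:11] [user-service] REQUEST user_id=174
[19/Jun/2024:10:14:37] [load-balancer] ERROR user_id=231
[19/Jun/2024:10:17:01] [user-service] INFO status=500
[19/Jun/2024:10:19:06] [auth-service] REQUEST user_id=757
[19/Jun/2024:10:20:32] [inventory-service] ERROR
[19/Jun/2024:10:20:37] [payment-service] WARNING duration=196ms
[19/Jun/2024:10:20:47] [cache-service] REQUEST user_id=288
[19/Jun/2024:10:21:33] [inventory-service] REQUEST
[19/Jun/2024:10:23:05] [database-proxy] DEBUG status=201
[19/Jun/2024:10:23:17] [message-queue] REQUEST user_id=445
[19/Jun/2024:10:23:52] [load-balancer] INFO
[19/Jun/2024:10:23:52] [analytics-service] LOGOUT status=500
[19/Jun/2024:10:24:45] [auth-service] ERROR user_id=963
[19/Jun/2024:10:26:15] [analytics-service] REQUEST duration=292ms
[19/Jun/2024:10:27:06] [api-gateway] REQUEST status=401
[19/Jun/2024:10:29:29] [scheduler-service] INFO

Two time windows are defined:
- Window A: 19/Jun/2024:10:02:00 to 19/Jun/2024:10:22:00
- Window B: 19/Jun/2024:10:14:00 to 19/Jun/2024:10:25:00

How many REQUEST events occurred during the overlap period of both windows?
4

To find overlap events:

1. Window A: 19/Jun/2024:10:02:00 to 19/Jun/2024:10:22:00
2. Window B: 19/Jun/2024:10:14:00 to 19/Jun/2024:10:25:00
3. Overlap period: 19/Jun/2024:10:14:00 to 19/Jun/2024:10:22:00
4. Count REQUEST events in overlap: 4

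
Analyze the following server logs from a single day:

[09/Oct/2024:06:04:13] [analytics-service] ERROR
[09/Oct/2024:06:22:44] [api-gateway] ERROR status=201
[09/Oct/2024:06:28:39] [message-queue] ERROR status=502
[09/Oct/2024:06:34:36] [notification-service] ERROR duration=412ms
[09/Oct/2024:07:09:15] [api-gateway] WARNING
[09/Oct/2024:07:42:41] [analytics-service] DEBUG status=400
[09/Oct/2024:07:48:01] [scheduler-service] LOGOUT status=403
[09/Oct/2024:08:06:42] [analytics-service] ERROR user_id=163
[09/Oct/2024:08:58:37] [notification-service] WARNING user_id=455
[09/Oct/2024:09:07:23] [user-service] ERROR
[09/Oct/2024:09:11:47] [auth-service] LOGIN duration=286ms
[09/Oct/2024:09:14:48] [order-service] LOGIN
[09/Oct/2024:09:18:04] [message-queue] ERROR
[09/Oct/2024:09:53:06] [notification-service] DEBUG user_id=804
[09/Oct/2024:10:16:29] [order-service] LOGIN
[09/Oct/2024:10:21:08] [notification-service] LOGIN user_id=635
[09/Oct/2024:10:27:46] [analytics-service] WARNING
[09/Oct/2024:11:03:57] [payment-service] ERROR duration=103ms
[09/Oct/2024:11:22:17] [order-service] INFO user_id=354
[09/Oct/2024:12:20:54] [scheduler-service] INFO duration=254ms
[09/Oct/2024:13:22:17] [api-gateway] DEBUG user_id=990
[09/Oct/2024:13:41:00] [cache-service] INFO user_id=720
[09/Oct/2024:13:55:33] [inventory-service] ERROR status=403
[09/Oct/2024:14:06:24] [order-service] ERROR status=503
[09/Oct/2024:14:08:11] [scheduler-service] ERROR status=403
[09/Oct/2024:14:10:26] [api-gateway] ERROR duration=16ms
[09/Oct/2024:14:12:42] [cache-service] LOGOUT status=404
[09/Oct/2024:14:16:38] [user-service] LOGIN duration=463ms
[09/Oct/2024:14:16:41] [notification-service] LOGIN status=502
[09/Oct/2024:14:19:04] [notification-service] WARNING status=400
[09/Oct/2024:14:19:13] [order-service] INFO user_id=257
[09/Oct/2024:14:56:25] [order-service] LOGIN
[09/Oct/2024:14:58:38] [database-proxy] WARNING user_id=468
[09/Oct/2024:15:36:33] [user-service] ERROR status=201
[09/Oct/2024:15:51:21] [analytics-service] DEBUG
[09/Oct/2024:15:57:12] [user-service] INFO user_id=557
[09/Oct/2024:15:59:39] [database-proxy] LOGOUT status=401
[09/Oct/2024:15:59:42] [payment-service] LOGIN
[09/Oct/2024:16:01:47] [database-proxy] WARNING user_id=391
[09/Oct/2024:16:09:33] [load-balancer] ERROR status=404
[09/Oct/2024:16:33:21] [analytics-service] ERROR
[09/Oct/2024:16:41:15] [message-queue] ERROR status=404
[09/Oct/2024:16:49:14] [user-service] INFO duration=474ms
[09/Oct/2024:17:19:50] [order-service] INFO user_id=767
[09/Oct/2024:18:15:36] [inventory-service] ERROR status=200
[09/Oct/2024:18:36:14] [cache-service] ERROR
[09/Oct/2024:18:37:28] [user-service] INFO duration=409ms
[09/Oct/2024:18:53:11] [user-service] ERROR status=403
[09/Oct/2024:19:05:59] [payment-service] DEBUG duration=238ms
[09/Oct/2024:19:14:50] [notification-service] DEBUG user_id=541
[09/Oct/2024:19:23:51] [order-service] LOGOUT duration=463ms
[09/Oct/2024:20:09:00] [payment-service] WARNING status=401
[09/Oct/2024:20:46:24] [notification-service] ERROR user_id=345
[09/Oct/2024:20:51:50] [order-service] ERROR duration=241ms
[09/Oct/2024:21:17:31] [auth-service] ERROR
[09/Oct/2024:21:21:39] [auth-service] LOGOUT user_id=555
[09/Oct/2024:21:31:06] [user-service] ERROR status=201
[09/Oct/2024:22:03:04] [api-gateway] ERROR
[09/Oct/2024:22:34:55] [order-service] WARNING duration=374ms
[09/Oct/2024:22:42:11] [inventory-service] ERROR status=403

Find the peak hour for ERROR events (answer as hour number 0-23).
6

To find the peak hour:

1. Group all ERROR events by hour
2. Count events in each hour
3. Find hour with maximum count
4. Peak hour: 6 (with 4 events)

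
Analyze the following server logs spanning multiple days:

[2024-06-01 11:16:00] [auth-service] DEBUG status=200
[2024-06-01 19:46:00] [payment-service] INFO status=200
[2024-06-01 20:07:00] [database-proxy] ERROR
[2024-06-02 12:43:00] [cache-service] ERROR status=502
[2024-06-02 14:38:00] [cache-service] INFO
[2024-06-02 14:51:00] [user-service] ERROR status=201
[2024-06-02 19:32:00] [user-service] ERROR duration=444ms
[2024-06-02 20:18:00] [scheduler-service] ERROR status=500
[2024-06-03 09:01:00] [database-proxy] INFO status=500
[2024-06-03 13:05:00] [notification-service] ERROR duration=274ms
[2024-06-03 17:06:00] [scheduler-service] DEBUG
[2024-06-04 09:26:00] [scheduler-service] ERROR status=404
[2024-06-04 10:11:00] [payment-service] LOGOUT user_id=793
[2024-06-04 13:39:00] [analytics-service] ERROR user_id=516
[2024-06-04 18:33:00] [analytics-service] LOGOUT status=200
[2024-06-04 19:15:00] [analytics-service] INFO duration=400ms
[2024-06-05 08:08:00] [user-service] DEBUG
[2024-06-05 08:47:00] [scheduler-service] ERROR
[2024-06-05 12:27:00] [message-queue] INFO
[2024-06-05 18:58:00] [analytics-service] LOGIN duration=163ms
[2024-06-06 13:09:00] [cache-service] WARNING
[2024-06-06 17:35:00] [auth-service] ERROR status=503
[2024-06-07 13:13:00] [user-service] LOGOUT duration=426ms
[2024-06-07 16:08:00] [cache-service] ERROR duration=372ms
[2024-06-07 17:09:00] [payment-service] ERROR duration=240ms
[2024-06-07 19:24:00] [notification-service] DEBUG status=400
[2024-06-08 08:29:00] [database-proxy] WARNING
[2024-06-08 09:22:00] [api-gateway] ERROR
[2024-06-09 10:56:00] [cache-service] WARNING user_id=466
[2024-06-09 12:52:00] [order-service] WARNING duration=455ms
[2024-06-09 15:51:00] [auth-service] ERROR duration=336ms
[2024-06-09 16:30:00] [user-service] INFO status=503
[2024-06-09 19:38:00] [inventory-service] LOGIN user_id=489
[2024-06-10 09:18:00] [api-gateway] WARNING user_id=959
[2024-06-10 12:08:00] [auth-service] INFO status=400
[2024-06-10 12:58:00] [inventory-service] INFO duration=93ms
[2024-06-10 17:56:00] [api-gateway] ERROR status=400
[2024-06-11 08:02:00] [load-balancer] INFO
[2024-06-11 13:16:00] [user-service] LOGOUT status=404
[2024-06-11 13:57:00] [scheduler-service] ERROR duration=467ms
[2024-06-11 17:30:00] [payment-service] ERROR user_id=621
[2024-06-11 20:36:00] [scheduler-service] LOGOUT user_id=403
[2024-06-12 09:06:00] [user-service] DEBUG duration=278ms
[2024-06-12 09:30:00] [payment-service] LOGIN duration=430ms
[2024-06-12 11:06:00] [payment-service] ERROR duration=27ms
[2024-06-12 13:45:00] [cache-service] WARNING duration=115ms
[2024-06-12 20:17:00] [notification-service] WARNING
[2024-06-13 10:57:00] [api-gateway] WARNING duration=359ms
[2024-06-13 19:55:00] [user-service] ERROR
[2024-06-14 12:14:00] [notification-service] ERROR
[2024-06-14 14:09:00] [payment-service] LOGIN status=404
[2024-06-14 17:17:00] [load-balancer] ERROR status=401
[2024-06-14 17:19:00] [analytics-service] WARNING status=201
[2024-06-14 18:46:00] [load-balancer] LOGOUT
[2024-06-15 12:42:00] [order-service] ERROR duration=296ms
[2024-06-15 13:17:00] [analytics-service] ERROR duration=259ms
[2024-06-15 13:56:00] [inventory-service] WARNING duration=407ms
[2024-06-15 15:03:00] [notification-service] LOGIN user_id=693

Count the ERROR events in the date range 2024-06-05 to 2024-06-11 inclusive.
9

To filter by date range:

1. Date range: 2024-06-05 through 2024-06-11, both dates inclusive
2. Filter for ERROR events whose date falls in this range
3. Count matching events: 9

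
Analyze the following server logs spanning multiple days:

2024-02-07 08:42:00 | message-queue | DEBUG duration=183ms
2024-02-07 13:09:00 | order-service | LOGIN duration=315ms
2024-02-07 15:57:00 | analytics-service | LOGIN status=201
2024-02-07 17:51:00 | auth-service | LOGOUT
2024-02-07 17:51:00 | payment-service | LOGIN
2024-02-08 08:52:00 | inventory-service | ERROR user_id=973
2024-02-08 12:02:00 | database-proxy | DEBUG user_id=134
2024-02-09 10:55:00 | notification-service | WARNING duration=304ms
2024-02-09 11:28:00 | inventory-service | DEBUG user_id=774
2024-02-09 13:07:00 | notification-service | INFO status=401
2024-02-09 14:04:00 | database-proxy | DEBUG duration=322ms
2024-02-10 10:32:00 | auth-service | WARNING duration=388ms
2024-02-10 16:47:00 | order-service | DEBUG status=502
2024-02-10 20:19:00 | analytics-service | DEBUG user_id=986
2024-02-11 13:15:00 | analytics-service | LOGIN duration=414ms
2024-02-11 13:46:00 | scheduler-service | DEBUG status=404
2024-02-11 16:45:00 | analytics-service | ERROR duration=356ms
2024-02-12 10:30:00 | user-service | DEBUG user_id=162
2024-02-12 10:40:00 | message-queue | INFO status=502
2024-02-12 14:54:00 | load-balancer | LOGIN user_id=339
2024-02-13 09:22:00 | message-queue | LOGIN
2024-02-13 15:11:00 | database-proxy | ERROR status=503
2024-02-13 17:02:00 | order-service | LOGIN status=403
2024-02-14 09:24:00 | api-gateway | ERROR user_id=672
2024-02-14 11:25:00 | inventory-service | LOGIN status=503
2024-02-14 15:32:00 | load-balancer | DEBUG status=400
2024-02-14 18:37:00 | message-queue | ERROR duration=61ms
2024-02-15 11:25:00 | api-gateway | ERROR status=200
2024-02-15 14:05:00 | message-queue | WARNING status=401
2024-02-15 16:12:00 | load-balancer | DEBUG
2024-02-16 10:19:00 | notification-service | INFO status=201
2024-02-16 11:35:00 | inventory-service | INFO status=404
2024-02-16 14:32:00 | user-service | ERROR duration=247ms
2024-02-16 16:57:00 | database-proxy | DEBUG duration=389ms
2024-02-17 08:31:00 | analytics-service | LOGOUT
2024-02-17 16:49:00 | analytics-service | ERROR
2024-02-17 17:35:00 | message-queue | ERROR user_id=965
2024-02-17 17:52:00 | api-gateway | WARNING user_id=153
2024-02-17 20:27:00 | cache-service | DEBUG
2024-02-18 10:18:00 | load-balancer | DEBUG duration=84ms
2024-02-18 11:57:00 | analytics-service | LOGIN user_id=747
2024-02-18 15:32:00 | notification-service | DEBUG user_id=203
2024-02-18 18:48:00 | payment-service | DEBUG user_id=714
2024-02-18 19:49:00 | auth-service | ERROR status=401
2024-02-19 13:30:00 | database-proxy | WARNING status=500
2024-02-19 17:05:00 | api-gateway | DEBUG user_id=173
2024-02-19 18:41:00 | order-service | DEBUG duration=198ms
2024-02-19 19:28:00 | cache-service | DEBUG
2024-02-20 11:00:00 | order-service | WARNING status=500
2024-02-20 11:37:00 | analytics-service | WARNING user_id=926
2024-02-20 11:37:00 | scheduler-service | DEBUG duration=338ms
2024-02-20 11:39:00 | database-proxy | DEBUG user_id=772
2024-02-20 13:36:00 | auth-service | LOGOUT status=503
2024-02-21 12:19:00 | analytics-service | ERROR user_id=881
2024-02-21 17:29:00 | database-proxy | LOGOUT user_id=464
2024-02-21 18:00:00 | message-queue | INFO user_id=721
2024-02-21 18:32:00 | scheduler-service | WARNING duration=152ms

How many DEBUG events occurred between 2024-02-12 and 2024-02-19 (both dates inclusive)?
11

To filter by date range:

1. Date range: 2024-02-12 through 2024-02-19, both dates inclusive
2. Filter for DEBUG events whose date falls in this range
3. Count matching events: 11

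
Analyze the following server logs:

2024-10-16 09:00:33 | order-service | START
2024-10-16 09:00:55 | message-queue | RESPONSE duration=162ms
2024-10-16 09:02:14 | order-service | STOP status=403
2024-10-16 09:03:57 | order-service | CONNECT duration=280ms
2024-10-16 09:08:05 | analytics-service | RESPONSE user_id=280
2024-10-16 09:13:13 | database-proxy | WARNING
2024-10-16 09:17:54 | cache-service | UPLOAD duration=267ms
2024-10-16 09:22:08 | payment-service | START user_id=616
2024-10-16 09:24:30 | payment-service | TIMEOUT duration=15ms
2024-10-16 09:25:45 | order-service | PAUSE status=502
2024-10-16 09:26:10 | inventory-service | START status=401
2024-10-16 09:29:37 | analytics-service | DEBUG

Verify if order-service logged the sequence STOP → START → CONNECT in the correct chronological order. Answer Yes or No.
No

To verify sequence order:

1. Find all events in sequence STOP → START → CONNECT for order-service
2. Extract their timestamps
3. Check if timestamps are in ascending order
4. Result: No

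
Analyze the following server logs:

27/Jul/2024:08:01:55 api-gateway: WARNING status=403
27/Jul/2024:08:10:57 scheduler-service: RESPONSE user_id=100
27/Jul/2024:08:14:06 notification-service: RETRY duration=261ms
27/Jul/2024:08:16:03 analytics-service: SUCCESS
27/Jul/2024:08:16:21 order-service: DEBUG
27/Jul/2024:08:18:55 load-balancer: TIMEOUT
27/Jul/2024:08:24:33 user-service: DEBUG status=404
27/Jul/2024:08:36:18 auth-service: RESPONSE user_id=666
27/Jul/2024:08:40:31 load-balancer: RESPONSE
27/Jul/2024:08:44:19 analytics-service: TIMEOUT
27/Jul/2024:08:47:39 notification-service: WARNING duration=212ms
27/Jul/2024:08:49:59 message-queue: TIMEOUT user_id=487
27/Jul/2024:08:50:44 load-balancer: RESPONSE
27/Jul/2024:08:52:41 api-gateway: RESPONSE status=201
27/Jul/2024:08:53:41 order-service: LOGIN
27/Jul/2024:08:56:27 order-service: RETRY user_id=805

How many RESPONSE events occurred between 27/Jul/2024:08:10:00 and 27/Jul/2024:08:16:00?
1

To count events in the time window:

1. Window boundaries: 27/Jul/2024:08:10:00 to 27/Jul/2024:08:16:00
2. Filter for RESPONSE events within this window
3. Count matching events: 1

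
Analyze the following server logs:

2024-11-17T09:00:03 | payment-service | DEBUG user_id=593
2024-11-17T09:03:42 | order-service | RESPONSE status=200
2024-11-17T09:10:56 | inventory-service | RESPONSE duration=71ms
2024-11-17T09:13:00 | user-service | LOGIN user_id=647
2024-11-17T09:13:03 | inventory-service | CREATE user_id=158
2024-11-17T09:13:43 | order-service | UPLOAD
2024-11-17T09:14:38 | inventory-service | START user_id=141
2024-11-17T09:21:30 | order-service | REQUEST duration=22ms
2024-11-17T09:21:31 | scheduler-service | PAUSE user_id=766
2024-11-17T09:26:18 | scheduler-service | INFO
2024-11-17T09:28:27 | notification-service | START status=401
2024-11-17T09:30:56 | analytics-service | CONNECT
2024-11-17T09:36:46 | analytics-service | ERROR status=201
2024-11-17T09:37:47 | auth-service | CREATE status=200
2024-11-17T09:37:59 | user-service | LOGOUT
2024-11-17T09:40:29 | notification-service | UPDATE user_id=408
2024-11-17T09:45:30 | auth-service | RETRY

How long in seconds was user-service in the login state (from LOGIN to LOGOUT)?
1499

To calculate state duration:

1. Find LOGIN event for user-service: 2024-11-17T09:13:00
2. Find LOGOUT event for user-service: 2024-11-17T09:37:59
3. Calculate duration: 2024-11-17T09:37:59 - 2024-11-17T09:13:00 = 1499 seconds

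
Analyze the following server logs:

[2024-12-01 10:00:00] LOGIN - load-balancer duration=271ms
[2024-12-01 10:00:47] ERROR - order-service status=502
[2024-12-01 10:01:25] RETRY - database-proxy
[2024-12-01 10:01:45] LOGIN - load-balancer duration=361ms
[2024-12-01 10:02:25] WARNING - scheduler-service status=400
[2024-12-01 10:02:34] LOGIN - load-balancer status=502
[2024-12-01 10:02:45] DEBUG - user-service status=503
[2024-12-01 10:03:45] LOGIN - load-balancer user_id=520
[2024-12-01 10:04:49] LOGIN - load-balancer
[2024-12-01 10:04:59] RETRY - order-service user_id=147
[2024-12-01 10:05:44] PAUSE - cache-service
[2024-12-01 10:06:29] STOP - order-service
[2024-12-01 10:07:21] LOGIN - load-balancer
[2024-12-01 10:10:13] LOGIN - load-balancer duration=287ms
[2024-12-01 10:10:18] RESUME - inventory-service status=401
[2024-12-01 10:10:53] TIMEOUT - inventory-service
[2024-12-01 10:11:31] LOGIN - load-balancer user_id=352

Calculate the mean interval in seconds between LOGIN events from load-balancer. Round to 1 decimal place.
98.7

To calculate average interval:

1. Find all LOGIN events for load-balancer in order
2. Calculate time gaps between consecutive events
3. Compute mean of gaps: 691 / 7 = 98.7 seconds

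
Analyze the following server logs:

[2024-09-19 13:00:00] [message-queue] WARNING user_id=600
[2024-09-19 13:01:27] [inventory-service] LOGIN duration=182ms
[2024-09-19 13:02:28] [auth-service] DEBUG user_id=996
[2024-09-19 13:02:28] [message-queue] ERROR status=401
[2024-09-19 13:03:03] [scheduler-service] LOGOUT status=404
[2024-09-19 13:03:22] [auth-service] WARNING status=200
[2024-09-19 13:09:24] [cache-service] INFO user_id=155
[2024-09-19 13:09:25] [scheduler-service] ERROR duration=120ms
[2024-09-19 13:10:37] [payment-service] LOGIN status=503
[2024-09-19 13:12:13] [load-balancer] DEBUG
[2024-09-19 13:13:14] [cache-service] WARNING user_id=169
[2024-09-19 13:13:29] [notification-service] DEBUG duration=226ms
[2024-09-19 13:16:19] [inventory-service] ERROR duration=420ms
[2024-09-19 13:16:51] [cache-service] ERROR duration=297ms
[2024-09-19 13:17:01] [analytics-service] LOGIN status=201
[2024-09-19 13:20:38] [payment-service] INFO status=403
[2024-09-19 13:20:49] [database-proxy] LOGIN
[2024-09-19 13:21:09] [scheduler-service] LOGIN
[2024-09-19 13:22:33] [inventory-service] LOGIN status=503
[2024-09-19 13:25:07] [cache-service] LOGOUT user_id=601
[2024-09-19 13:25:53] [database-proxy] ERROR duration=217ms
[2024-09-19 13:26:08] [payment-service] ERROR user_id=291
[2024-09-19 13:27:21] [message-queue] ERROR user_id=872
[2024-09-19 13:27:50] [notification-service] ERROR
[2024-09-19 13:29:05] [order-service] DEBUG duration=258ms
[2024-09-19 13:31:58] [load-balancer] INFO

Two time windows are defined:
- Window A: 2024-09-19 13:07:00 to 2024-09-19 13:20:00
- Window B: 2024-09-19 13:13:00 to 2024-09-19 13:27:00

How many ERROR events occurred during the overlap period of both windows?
2

To find overlap events:

1. Window A: 2024-09-19 13:07:00 to 2024-09-19 13:20:00
2. Window B: 2024-09-19 13:13:00 to 2024-09-19 13:27:00
3. Overlap period: 2024-09-19 13:13:00 to 2024-09-19 13:20:00
4. Count ERROR events in overlap: 2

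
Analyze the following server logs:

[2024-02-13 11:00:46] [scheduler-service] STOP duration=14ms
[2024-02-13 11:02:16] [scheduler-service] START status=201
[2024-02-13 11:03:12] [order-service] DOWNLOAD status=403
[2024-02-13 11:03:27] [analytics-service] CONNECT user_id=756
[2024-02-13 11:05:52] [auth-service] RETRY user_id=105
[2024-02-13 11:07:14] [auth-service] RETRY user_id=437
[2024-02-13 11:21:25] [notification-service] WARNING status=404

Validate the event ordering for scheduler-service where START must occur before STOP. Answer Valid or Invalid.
Invalid

To validate ordering:

1. Required order: START → STOP
2. Rule: START must occur before STOP
3. Check actual order of events for scheduler-service
4. Result: Invalid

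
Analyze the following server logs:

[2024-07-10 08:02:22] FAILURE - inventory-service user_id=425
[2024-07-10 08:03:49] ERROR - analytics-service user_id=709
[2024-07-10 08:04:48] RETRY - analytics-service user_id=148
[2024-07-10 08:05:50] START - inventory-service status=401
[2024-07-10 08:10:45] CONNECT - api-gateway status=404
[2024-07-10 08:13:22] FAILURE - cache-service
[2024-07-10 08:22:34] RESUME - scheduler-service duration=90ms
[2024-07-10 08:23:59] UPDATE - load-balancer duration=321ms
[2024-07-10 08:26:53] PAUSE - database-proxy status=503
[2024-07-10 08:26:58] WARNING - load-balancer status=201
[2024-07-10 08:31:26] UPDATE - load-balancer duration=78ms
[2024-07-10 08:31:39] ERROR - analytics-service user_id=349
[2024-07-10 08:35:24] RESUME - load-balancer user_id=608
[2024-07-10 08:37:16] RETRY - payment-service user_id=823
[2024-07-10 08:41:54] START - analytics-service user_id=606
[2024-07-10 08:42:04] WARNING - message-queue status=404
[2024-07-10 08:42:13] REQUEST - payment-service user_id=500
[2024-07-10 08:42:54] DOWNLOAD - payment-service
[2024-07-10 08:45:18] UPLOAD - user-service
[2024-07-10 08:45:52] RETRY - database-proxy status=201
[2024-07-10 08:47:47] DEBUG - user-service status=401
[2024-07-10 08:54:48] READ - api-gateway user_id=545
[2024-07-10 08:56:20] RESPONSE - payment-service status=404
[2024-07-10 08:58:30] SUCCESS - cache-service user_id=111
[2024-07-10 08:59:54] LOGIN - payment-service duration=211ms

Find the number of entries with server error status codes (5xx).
1

To find matching entries:

1. Pattern to match: server error status codes (5xx)
2. Scan each log entry for the pattern
3. Count matches: 1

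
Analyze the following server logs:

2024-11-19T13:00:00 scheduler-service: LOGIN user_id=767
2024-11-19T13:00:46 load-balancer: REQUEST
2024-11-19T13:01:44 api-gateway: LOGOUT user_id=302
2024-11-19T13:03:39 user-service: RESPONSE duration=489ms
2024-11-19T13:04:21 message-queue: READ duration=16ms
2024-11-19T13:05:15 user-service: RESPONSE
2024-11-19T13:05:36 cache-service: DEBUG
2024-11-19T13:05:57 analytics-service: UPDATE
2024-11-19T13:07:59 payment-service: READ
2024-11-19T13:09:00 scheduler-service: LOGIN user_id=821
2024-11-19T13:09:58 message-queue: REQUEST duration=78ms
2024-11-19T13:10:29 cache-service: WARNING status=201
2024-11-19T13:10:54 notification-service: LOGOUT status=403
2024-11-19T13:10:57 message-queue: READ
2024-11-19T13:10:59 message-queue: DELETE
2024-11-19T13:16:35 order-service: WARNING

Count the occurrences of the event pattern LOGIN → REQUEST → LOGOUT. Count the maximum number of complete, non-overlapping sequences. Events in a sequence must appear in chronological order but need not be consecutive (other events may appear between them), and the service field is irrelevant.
2

To count sequences:

1. Look for pattern: LOGIN → REQUEST → LOGOUT
2. Greedily scan the log in chronological order, matching each sequence element in turn (ignoring service)
3. Each time the full pattern completes, increment the count and restart matching from the next event
4. Complete non-overlapping sequences found: 2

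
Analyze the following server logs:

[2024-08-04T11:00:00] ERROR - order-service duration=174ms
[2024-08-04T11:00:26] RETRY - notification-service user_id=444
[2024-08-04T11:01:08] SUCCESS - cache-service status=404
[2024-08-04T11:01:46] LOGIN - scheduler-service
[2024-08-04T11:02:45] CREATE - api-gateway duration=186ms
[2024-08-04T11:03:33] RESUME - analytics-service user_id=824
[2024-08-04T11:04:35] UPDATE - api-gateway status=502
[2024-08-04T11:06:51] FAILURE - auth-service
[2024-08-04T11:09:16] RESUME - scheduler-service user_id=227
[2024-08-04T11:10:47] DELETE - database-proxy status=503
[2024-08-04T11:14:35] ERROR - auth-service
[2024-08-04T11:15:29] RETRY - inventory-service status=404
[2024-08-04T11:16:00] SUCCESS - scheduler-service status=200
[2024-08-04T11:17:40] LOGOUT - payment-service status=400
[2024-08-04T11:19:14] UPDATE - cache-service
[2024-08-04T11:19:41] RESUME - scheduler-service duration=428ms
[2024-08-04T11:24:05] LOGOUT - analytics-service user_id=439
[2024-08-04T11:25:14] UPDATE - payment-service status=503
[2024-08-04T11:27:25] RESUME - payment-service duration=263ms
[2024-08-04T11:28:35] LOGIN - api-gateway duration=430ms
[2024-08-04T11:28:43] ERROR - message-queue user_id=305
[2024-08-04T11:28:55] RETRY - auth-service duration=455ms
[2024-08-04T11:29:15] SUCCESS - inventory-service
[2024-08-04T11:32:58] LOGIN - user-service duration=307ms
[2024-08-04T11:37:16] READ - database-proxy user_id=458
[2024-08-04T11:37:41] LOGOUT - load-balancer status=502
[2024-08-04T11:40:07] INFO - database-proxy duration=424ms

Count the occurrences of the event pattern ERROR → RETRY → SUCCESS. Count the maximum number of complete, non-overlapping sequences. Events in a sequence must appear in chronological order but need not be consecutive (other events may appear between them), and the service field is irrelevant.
3

To count sequences:

1. Look for pattern: ERROR → RETRY → SUCCESS
2. Greedily scan the log in chronological order, matching each sequence element in turn (ignoring service)
3. Each time the full pattern completes, increment the count and restart matching from the next event
4. Complete non-overlapping sequences found: 3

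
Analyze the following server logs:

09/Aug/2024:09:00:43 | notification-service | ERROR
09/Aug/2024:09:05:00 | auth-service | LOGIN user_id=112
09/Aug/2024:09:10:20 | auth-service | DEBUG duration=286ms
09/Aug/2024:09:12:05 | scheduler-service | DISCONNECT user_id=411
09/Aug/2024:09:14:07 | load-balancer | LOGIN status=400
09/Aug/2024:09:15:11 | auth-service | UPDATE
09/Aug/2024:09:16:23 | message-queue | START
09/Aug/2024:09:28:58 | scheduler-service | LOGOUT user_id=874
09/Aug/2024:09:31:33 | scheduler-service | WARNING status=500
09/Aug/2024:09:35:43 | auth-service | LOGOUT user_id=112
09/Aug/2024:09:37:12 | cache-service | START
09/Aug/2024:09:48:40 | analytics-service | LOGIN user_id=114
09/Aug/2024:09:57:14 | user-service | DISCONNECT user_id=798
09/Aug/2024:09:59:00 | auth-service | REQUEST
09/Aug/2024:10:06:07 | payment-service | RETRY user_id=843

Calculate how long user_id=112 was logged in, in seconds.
1843

To calculate session duration:

1. Find LOGIN event for user_id=112: 09/Aug/2024:09:05:00
2. Find LOGOUT event for user_id=112: 09/Aug/2024:09:35:43
3. Session duration: 09/Aug/2024:09:35:43 - 09/Aug/2024:09:05:00 = 1843 seconds (30 minutes)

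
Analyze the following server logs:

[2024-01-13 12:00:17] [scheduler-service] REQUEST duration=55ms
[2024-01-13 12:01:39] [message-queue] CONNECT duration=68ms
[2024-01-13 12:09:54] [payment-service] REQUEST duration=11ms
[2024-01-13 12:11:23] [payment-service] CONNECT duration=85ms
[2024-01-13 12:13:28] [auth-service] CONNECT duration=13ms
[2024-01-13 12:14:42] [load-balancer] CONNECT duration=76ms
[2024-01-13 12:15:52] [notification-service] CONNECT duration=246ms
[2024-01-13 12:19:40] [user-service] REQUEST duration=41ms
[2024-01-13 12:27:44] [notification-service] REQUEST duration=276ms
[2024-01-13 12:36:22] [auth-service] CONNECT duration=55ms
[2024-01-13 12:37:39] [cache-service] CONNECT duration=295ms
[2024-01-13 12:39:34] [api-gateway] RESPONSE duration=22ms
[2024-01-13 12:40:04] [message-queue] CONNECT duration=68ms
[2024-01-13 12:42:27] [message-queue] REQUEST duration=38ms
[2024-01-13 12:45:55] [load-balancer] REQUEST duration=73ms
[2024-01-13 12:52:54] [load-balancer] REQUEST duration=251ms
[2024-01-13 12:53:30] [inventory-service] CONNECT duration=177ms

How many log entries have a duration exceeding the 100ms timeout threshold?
5

To count timeouts:

1. Threshold: 100ms
2. Extract duration from each log entry
3. Count entries where duration > 100
4. Timeout count: 5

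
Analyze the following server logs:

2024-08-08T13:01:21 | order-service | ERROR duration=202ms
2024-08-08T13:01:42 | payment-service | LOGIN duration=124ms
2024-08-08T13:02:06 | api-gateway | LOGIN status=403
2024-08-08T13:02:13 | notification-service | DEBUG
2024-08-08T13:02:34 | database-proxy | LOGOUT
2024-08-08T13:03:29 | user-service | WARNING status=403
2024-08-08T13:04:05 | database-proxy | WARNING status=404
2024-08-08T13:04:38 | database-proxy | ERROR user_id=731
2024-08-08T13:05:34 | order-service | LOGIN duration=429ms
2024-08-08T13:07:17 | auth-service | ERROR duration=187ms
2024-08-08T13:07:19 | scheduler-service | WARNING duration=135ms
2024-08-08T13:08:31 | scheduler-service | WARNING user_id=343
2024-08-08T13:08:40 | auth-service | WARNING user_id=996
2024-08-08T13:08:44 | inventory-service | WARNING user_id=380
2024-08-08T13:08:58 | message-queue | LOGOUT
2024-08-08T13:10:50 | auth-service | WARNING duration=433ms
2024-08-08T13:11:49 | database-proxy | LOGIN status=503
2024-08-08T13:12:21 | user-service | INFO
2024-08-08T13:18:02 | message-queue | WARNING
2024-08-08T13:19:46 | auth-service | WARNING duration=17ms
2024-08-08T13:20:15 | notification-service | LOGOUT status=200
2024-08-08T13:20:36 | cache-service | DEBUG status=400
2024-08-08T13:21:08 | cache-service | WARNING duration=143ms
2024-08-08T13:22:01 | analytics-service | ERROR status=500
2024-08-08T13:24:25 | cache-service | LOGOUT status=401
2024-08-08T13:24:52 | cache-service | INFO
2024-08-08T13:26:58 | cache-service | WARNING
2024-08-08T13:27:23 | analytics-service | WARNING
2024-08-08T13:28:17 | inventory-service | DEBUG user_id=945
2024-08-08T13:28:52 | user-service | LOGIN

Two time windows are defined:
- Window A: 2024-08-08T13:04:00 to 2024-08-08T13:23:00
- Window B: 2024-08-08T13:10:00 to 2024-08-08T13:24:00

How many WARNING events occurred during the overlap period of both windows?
4

To find overlap events:

1. Window A: 2024-08-08T13:04:00 to 2024-08-08T13:23:00
2. Window B: 2024-08-08T13:10:00 to 2024-08-08T13:24:00
3. Overlap period: 2024-08-08T13:10:00 to 2024-08-08T13:23:00
4. Count WARNING events in overlap: 4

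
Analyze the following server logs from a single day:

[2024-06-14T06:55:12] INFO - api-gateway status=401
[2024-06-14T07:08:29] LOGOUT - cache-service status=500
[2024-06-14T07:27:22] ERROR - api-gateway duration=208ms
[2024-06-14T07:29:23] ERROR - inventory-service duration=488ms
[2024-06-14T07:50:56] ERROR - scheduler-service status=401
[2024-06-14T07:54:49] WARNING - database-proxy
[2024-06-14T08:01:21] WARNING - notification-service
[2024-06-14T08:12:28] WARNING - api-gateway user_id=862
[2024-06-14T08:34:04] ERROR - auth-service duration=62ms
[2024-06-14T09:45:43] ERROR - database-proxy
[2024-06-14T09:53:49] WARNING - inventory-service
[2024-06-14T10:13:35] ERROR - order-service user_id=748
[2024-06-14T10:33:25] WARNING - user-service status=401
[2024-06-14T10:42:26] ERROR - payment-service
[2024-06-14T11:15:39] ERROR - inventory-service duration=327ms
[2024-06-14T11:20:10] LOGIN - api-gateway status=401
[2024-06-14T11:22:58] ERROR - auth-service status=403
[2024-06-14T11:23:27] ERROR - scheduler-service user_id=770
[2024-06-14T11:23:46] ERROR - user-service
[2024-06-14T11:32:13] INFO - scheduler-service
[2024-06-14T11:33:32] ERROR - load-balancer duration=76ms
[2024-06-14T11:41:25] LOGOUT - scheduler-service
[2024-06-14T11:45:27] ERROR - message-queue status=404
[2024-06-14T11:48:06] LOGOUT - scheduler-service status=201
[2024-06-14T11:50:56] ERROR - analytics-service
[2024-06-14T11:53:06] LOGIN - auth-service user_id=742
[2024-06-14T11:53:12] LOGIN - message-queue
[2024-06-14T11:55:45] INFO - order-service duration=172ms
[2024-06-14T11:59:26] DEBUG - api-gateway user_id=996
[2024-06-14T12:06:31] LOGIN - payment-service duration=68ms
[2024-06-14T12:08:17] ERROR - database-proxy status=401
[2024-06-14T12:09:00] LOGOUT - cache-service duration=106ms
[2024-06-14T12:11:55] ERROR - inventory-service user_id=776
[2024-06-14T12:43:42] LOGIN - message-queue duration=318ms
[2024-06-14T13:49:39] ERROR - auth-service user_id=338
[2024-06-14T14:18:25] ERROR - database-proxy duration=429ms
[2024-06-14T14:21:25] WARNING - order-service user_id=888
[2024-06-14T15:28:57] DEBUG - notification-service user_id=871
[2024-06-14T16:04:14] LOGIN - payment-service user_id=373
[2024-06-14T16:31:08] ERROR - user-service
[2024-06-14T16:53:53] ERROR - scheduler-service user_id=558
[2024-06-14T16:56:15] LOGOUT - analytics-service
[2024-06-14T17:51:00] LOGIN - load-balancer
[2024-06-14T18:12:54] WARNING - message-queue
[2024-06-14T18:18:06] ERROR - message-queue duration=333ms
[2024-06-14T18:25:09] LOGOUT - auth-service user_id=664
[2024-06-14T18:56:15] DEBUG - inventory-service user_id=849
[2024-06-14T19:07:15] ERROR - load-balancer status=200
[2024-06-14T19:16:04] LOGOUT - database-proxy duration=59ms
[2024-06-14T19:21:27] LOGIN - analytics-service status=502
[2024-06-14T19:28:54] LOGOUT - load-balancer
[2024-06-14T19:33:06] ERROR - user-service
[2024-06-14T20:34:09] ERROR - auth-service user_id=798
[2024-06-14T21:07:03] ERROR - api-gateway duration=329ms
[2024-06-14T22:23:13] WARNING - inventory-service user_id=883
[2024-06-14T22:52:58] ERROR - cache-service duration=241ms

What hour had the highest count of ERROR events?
11

To find the peak hour:

1. Group all ERROR events by hour
2. Count events in each hour
3. Find hour with maximum count
4. Peak hour: 11 (with 7 events)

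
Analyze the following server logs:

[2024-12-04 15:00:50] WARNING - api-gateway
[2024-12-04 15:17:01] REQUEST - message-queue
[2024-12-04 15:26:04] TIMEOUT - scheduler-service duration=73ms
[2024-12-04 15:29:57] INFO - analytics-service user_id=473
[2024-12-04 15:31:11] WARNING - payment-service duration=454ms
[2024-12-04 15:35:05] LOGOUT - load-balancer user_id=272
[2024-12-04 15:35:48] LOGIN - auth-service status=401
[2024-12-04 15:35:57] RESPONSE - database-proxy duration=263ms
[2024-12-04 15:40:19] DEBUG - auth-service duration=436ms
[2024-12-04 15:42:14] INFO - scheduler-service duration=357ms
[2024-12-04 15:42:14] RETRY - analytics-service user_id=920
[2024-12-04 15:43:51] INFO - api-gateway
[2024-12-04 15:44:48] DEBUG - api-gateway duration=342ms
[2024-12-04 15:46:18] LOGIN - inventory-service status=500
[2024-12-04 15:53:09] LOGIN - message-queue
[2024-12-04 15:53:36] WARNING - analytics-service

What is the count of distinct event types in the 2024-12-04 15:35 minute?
3

To count unique event types:

1. Filter events in the minute starting at 2024-12-04 15:35
2. Extract event types from matching entries
3. Count unique types: 3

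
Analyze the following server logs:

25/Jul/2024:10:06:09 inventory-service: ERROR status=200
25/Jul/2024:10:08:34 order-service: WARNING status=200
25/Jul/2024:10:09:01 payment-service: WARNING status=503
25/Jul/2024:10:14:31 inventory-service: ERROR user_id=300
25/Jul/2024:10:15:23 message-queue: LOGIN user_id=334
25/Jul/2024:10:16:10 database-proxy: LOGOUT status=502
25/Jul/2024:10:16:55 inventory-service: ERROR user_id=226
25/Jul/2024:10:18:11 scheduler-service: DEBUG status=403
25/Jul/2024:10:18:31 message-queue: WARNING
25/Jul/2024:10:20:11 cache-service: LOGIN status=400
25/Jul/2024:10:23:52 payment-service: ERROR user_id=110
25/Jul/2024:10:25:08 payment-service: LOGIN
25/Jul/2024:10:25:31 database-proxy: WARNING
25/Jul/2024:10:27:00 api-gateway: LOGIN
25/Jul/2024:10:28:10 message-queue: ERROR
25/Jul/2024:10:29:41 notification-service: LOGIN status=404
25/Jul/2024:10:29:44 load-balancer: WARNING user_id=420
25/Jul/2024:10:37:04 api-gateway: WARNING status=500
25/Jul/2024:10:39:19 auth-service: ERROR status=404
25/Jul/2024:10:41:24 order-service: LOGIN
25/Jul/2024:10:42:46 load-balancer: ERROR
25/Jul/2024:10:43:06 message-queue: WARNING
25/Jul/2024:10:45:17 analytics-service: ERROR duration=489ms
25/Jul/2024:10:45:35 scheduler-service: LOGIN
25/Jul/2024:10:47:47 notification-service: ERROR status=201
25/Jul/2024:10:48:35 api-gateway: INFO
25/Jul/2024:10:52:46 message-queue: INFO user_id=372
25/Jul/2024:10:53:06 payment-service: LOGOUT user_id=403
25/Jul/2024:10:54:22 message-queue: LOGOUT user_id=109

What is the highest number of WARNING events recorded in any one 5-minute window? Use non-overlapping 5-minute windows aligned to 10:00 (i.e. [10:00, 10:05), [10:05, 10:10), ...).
2

To find the burst window:

1. Divide the log period into non-overlapping 5-minute windows starting at 10:00
2. Count WARNING events in each window
3. Find the window with maximum count
4. Maximum events in a window: 2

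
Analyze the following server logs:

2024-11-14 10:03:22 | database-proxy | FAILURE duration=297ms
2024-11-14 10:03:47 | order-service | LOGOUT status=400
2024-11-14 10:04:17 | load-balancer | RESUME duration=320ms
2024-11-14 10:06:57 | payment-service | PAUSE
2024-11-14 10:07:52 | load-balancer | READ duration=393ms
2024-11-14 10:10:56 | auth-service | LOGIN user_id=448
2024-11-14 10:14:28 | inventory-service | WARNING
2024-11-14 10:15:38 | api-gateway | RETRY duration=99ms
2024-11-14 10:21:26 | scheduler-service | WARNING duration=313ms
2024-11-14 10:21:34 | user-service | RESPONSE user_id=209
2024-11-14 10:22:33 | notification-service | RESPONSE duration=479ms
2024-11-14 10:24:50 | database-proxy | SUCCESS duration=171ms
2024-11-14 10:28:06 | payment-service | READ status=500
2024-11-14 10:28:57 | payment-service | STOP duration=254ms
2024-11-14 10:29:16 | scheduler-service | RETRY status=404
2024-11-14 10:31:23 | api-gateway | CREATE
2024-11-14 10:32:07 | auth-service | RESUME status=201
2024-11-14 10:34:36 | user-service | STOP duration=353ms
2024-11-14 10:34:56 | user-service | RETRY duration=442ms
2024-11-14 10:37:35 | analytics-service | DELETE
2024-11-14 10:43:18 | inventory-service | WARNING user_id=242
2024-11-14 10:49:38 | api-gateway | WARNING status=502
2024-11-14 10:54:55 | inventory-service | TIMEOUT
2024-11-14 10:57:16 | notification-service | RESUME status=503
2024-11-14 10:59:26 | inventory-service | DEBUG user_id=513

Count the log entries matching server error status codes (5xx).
3

To find matching entries:

1. Pattern to match: server error status codes (5xx)
2. Scan each log entry for the pattern
3. Count matches: 3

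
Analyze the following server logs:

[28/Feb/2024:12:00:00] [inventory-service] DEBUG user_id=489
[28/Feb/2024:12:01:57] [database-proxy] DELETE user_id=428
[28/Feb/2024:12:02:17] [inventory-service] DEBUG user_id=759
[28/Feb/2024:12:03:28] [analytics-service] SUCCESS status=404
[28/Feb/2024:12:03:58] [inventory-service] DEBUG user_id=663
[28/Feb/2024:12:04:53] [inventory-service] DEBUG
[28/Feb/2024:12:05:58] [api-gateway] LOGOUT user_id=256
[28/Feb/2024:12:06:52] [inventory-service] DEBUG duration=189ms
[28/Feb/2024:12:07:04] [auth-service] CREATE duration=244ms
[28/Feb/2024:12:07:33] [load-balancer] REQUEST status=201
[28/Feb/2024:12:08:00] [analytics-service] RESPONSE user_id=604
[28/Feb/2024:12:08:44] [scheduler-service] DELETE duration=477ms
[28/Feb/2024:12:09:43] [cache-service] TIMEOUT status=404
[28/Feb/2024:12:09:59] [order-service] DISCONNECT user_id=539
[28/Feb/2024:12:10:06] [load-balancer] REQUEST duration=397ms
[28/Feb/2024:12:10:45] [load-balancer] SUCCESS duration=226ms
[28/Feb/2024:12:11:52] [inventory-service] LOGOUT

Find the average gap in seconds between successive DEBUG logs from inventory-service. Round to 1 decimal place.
103.0

To calculate average interval:

1. Find all DEBUG events for inventory-service in order
2. Calculate time gaps between consecutive events
3. Compute mean of gaps: 412 / 4 = 103.0 seconds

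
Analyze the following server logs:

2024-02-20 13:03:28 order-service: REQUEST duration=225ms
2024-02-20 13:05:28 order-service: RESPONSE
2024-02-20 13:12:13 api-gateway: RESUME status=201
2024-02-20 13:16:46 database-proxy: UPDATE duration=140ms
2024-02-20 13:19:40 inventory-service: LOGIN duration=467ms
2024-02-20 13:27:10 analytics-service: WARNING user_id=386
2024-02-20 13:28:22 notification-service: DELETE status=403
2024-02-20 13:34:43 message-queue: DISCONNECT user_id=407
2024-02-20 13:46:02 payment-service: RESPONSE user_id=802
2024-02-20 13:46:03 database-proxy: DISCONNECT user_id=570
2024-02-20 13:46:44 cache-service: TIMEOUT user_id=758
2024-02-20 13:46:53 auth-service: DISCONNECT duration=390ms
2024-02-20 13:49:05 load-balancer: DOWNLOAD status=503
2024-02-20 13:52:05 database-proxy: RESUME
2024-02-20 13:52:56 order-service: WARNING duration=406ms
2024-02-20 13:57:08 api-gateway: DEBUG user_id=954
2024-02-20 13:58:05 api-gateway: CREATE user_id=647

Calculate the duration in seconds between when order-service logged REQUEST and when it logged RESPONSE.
120

To find the time between events:

1. Locate the first REQUEST event for order-service: 2024-02-20 13:03:28
2. Locate the first RESPONSE event for order-service: 2024-02-20 13:05:28
3. Calculate the difference: 2024-02-20 13:05:28 - 2024-02-20 13:03:28 = 120 seconds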